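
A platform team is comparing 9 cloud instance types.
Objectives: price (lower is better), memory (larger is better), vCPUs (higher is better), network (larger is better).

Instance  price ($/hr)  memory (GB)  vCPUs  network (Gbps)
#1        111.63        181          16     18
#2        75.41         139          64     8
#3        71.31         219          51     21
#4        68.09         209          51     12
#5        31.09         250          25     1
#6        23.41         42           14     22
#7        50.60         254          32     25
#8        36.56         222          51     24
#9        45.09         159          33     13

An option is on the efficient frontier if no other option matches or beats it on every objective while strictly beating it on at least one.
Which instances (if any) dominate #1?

#3, #7, #8

#3: price 71.31≤111.63, memory 219≥181, vCPUs 51≥16, network 21≥18 — dominates #1.
#7: price 50.60≤111.63, memory 254≥181, vCPUs 32≥16, network 25≥18 — dominates #1.
#8: price 36.56≤111.63, memory 222≥181, vCPUs 51≥16, network 24≥18 — dominates #1.
Others (#2, #4, #5, #6, #9) are each worse than #1 on at least one objective.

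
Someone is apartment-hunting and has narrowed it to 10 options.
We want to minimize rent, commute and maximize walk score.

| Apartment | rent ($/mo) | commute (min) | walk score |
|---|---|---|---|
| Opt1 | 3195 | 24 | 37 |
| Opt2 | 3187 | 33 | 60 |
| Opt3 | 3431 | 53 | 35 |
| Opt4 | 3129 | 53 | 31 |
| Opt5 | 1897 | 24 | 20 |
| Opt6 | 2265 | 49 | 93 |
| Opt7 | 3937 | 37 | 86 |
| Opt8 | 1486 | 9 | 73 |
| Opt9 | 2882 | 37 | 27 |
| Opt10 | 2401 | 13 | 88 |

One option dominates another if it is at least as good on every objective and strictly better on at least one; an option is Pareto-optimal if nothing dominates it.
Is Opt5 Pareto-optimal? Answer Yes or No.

No

Opt8 vs Opt5: rent 1486≤1897, commute 9≤24, walk score 73≥20 — Opt8 is at least as good on every objective and strictly better on at least one, so Opt8 dominates Opt5.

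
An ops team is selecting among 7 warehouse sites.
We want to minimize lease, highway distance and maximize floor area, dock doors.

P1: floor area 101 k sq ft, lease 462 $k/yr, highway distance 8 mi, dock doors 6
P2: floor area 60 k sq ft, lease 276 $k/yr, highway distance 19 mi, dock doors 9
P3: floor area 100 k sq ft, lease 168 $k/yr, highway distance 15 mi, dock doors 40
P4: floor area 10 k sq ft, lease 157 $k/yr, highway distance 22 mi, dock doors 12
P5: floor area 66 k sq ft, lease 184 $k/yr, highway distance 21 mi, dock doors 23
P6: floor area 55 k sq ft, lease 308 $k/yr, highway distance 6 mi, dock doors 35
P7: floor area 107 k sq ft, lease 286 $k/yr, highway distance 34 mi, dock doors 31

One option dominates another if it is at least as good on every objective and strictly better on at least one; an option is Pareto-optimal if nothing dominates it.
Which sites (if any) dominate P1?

none

P2: worse on floor area (60 vs 101).
P3: worse on floor area (100 vs 101).
P4: worse on floor area (10 vs 101).
P5: worse on floor area (66 vs 101).
P6: worse on floor area (55 vs 101).
P7: worse on highway distance (34 vs 8).
No option dominates P1.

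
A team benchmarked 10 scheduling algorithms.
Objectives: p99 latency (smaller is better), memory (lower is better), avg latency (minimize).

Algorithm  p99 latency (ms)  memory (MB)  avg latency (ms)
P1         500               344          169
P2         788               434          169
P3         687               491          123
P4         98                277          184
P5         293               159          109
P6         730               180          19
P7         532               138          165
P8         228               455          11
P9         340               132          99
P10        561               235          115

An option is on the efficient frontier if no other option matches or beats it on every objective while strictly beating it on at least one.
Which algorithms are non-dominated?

P1: dominated by P5 (p99 latency 293≤500, memory 159≤344, avg latency 109≤169).
P2: dominated by P1 (p99 latency 500≤788, memory 344≤434, avg latency 169≤169).
P3: dominated by P5 (p99 latency 293≤687, memory 159≤491, avg latency 109≤123).
P4: not dominated (best p99 latency).
P5: not dominated.
P6: not dominated.
P7: dominated by P9 (p99 latency 340≤532, memory 132≤138, avg latency 99≤165).
P8: not dominated (best avg latency).
P9: not dominated (best memory).
P10: dominated by P5 (p99 latency 293≤561, memory 159≤235, avg latency 109≤115).

P4, P5, P6, P8, P9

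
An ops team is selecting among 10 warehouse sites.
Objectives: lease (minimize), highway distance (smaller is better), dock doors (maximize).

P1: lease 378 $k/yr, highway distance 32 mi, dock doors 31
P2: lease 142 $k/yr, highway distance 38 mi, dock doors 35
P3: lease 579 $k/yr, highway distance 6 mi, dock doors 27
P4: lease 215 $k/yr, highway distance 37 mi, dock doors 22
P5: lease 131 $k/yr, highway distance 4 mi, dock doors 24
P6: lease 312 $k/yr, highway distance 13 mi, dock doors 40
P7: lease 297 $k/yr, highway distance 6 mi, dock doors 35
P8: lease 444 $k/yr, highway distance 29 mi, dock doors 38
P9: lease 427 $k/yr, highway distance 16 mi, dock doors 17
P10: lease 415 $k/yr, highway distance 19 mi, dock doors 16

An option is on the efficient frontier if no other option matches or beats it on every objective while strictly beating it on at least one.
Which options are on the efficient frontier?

P1: dominated by P6 (lease 312≤378, highway distance 13≤32, dock doors 40≥31).
P2: not dominated.
P3: dominated by P7 (lease 297≤579, highway distance 6≤6, dock doors 35≥27).
P4: dominated by P5 (lease 131≤215, highway distance 4≤37, dock doors 24≥22).
P5: not dominated (best lease).
P6: not dominated (best dock doors).
P7: not dominated.
P8: dominated by P6 (lease 312≤444, highway distance 13≤29, dock doors 40≥38).
P9: dominated by P5 (lease 131≤427, highway distance 4≤16, dock doors 24≥17).
P10: dominated by P5 (lease 131≤415, highway distance 4≤19, dock doors 24≥16).

P2, P5, P6, P7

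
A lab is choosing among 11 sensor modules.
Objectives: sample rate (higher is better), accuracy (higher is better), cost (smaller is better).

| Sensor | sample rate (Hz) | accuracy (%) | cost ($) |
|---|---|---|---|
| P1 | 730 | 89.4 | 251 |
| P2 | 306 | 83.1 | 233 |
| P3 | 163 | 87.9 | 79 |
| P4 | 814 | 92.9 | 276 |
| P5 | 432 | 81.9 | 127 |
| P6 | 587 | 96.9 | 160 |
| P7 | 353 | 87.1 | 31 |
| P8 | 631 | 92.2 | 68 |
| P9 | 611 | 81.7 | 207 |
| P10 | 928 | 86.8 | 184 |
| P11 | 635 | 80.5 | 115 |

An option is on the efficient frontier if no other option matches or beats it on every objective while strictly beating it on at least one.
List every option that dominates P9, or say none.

P8: sample rate 631≥611, accuracy 92.2≥81.7, cost 68≤207 — dominates P9.
P10: sample rate 928≥611, accuracy 86.8≥81.7, cost 184≤207 — dominates P9.
Others (P1, P2, P3, P4, P5, P6, P7, P11) are each worse than P9 on at least one objective.

P8, P10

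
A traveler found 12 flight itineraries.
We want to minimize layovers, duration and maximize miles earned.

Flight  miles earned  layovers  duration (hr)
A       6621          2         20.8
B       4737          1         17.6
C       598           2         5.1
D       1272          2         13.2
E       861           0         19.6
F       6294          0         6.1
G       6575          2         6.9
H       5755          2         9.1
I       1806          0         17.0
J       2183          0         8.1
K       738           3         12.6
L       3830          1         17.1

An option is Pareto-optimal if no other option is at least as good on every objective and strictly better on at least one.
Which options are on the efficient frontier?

A, C, F, G

A: not dominated (best miles earned).
B: dominated by F (miles earned 6294≥4737, layovers 0≤1, duration 6.1≤17.6).
C: not dominated (best duration).
D: dominated by F (miles earned 6294≥1272, layovers 0≤2, duration 6.1≤13.2).
E: dominated by F (miles earned 6294≥861, layovers 0≤0, duration 6.1≤19.6).
F: not dominated.
G: not dominated.
H: dominated by F (miles earned 6294≥5755, layovers 0≤2, duration 6.1≤9.1).
I: dominated by F (miles earned 6294≥1806, layovers 0≤0, duration 6.1≤17.0).
J: dominated by F (miles earned 6294≥2183, layovers 0≤0, duration 6.1≤8.1).
K: dominated by F (miles earned 6294≥738, layovers 0≤3, duration 6.1≤12.6).
L: dominated by F (miles earned 6294≥3830, layovers 0≤1, duration 6.1≤17.1).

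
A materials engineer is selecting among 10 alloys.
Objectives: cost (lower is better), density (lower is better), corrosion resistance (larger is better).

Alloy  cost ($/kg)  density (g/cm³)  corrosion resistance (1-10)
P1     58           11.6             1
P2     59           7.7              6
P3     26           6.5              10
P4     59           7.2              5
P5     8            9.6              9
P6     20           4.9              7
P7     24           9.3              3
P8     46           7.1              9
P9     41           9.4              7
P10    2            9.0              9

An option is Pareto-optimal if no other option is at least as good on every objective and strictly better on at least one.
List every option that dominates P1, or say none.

P3: cost 26≤58, density 6.5≤11.6, corrosion resistance 10≥1 — dominates P1.
P5: cost 8≤58, density 9.6≤11.6, corrosion resistance 9≥1 — dominates P1.
P6: cost 20≤58, density 4.9≤11.6, corrosion resistance 7≥1 — dominates P1.
P7: cost 24≤58, density 9.3≤11.6, corrosion resistance 3≥1 — dominates P1.
P8: cost 46≤58, density 7.1≤11.6, corrosion resistance 9≥1 — dominates P1.
P9: cost 41≤58, density 9.4≤11.6, corrosion resistance 7≥1 — dominates P1.
P10: cost 2≤58, density 9.0≤11.6, corrosion resistance 9≥1 — dominates P1.
Others (P2, P4) are each worse than P1 on at least one objective.

P3, P5, P6, P7, P8, P9, P10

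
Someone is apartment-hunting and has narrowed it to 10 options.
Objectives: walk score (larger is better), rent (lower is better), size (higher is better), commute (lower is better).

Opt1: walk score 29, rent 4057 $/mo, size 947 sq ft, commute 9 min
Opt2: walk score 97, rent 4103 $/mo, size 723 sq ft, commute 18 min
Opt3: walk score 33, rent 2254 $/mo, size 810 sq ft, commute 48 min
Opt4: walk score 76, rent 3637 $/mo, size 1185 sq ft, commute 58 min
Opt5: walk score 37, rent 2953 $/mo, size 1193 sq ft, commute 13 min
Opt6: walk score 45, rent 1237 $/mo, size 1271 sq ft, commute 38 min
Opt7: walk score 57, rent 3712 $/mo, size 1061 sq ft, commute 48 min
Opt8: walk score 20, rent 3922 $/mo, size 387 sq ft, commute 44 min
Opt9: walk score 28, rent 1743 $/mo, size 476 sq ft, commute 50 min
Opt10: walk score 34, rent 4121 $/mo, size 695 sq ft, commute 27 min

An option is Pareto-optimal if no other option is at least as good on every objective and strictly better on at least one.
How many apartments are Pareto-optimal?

6

Opt1: not dominated (best commute).
Opt2: not dominated (best walk score).
Opt3: dominated by Opt6 (walk score 45≥33, rent 1237≤2254, size 1271≥810, commute 38≤48).
Opt4: not dominated.
Opt5: not dominated.
Opt6: not dominated (best rent).
Opt7: not dominated.
Opt8: dominated by Opt5 (walk score 37≥20, rent 2953≤3922, size 1193≥387, commute 13≤44).
Opt9: dominated by Opt6 (walk score 45≥28, rent 1237≤1743, size 1271≥476, commute 38≤50).
Opt10: dominated by Opt2 (walk score 97≥34, rent 4103≤4121, size 723≥695, commute 18≤27).
Pareto-optimal: Opt1, Opt2, Opt4, Opt5, Opt6, Opt7 → 6.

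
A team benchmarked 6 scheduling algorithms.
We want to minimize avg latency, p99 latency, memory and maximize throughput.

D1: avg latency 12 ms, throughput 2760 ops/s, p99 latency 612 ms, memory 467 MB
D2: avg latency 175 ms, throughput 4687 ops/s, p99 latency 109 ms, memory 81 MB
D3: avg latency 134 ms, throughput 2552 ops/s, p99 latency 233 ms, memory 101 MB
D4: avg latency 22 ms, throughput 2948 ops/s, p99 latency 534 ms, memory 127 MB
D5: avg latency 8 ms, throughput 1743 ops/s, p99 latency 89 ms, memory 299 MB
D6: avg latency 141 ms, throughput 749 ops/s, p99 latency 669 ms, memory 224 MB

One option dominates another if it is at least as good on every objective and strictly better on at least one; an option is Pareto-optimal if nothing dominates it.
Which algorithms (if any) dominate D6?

D3, D4

D3: avg latency 134≤141, throughput 2552≥749, p99 latency 233≤669, memory 101≤224 — dominates D6.
D4: avg latency 22≤141, throughput 2948≥749, p99 latency 534≤669, memory 127≤224 — dominates D6.
Others (D1, D2, D5) are each worse than D6 on at least one objective.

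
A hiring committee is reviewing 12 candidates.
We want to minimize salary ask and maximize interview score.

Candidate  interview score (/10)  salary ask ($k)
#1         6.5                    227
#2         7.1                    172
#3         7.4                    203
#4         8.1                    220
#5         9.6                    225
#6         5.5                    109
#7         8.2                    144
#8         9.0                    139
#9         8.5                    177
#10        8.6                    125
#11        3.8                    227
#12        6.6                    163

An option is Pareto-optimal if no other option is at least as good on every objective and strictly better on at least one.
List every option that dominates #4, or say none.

#7, #8, #9, #10

#7: interview score 8.2≥8.1, salary ask 144≤220 — dominates #4.
#8: interview score 9.0≥8.1, salary ask 139≤220 — dominates #4.
#9: interview score 8.5≥8.1, salary ask 177≤220 — dominates #4.
#10: interview score 8.6≥8.1, salary ask 125≤220 — dominates #4.
Others (#1, #2, #3, #5, #6, #11, #12) are each worse than #4 on at least one objective.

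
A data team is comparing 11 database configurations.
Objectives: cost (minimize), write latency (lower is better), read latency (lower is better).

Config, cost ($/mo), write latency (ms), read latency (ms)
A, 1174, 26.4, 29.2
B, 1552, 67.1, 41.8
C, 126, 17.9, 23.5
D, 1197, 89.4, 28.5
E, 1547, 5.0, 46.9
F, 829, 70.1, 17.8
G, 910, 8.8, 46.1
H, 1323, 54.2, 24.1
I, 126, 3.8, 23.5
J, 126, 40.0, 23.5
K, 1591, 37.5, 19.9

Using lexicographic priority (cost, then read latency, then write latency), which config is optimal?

First minimize cost: best is 126, kept {C, I, J}.
Then minimize read latency: best is 23.5, kept {C, I, J}.
Then minimize write latency: best is 3.8, kept {I}.

I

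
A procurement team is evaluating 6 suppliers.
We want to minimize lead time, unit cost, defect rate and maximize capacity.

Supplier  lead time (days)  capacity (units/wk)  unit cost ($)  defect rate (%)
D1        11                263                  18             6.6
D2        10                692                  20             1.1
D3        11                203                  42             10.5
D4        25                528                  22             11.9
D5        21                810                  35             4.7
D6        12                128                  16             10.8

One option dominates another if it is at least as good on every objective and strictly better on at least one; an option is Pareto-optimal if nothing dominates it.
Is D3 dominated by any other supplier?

D1 vs D3: lead time 11≤11, capacity 263≥203, unit cost 18≤42, defect rate 6.6≤10.5 — D1 is at least as good on every objective and strictly better on at least one, so D1 dominates D3.

Yes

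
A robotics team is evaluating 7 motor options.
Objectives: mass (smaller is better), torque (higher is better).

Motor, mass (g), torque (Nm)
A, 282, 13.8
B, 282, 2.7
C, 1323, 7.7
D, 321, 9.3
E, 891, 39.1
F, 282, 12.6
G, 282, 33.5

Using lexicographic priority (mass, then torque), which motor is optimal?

First minimize mass: best is 282, kept {A, B, F, G}.
Then maximize torque: best is 33.5, kept {G}.

G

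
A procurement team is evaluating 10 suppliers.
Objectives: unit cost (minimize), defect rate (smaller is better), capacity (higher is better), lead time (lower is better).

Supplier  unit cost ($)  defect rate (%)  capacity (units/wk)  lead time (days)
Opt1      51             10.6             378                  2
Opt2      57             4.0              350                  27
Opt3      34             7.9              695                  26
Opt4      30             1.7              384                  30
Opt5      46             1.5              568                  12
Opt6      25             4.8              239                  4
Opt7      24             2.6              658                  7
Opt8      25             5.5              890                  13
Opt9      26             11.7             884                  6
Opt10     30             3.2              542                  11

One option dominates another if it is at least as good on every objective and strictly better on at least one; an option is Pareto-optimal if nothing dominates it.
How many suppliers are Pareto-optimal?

7

Opt1: not dominated (best lead time).
Opt2: dominated by Opt5 (unit cost 46≤57, defect rate 1.5≤4.0, capacity 568≥350, lead time 12≤27).
Opt3: dominated by Opt8 (unit cost 25≤34, defect rate 5.5≤7.9, capacity 890≥695, lead time 13≤26).
Opt4: not dominated.
Opt5: not dominated (best defect rate).
Opt6: not dominated.
Opt7: not dominated (best unit cost).
Opt8: not dominated (best capacity).
Opt9: not dominated.
Opt10: dominated by Opt7 (unit cost 24≤30, defect rate 2.6≤3.2, capacity 658≥542, lead time 7≤11).
Pareto-optimal: Opt1, Opt4, Opt5, Opt6, Opt7, Opt8, Opt9 → 7.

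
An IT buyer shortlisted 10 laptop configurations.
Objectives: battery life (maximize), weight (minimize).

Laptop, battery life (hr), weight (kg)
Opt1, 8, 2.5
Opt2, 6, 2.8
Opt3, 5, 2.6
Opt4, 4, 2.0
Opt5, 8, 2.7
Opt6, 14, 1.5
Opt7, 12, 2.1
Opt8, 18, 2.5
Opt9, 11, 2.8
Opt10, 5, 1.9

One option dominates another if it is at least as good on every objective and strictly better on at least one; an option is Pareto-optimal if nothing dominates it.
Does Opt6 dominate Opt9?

Yes

Opt6 vs Opt9: battery life 14≥11, weight 1.5≤2.8 — Opt6 is at least as good on every objective with at least one strict improvement.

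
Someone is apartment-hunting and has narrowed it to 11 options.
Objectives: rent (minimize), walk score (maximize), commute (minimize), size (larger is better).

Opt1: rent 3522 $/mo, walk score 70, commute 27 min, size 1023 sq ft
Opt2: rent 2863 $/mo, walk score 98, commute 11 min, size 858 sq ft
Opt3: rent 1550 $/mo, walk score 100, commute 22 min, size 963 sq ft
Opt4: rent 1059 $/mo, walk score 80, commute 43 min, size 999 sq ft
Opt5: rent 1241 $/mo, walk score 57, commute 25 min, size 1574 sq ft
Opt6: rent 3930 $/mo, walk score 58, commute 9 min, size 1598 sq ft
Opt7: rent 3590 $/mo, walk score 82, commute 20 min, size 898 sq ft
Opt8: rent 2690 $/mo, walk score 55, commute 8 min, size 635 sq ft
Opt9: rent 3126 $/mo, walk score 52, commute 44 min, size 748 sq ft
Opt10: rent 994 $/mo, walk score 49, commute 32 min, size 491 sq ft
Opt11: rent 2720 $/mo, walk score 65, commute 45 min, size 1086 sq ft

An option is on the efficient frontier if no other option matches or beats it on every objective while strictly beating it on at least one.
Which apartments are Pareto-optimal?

Opt1, Opt2, Opt3, Opt4, Opt5, Opt6, Opt7, Opt8, Opt10, Opt11

Opt1: not dominated.
Opt2: not dominated.
Opt3: not dominated (best walk score).
Opt4: not dominated.
Opt5: not dominated.
Opt6: not dominated (best size).
Opt7: not dominated.
Opt8: not dominated (best commute).
Opt9: dominated by Opt2 (rent 2863≤3126, walk score 98≥52, commute 11≤44, size 858≥748).
Opt10: not dominated (best rent).
Opt11: not dominated.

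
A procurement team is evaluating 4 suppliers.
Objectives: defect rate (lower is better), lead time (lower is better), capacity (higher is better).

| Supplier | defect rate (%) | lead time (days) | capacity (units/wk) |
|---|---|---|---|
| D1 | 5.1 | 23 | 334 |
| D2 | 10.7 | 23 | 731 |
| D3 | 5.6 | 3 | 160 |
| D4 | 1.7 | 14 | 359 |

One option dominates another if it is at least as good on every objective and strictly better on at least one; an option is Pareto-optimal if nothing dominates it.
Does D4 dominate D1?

Yes

D4 vs D1: defect rate 1.7≤5.1, lead time 14≤23, capacity 359≥334 — D4 is at least as good on every objective with at least one strict improvement.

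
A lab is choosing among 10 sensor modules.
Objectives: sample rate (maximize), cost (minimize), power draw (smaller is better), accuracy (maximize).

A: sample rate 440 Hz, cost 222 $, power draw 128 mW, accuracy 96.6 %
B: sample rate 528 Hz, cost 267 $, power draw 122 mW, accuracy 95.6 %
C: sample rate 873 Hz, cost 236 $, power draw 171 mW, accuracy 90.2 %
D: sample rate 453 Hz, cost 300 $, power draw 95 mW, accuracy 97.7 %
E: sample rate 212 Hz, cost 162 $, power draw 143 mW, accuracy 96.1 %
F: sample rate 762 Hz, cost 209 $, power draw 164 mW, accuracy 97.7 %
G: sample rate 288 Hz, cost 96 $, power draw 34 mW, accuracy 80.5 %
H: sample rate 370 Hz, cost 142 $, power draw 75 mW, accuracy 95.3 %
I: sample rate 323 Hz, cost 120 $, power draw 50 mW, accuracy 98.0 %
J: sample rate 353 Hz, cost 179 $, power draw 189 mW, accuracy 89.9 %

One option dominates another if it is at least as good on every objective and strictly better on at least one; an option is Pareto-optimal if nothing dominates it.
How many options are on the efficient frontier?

A: not dominated.
B: not dominated.
C: not dominated (best sample rate).
D: not dominated.
E: dominated by I (sample rate 323≥212, cost 120≤162, power draw 50≤143, accuracy 98.0≥96.1).
F: not dominated.
G: not dominated (best cost).
H: not dominated.
I: not dominated (best accuracy).
J: dominated by H (sample rate 370≥353, cost 142≤179, power draw 75≤189, accuracy 95.3≥89.9).
Pareto-optimal: A, B, C, D, F, G, H, I → 8.

8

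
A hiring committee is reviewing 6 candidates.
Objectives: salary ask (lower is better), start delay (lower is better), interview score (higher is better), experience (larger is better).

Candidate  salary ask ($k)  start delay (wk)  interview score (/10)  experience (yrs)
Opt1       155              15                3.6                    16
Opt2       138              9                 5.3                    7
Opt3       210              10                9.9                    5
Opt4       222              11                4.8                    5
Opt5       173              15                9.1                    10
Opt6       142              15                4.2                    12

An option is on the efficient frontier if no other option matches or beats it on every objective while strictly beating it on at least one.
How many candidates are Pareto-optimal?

5

Opt1: not dominated (best experience).
Opt2: not dominated (best salary ask).
Opt3: not dominated (best interview score).
Opt4: dominated by Opt2 (salary ask 138≤222, start delay 9≤11, interview score 5.3≥4.8, experience 7≥5).
Opt5: not dominated.
Opt6: not dominated.
Pareto-optimal: Opt1, Opt2, Opt3, Opt5, Opt6 → 5.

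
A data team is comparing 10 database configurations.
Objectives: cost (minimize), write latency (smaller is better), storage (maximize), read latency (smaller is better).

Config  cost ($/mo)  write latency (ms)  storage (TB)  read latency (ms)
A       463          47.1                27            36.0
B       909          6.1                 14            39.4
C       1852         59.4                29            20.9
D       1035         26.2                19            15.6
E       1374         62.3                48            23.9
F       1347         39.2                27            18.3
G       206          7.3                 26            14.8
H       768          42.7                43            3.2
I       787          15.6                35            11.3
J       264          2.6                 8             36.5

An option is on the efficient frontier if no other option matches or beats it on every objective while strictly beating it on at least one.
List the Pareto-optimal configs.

A: not dominated.
B: not dominated.
C: dominated by H (cost 768≤1852, write latency 42.7≤59.4, storage 43≥29, read latency 3.2≤20.9).
D: dominated by G (cost 206≤1035, write latency 7.3≤26.2, storage 26≥19, read latency 14.8≤15.6).
E: not dominated (best storage).
F: dominated by I (cost 787≤1347, write latency 15.6≤39.2, storage 35≥27, read latency 11.3≤18.3).
G: not dominated (best cost).
H: not dominated (best read latency).
I: not dominated.
J: not dominated (best write latency).

A, B, E, G, H, I, J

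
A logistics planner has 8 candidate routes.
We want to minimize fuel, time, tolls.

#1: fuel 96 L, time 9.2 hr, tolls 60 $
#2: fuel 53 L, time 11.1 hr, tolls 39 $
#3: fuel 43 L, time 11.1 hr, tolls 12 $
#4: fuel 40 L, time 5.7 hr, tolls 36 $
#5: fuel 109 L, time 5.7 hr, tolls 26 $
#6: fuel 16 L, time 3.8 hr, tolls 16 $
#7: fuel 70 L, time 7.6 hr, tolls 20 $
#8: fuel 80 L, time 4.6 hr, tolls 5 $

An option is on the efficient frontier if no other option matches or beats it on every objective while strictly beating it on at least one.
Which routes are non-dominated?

#1: dominated by #4 (fuel 40≤96, time 5.7≤9.2, tolls 36≤60).
#2: dominated by #3 (fuel 43≤53, time 11.1≤11.1, tolls 12≤39).
#3: not dominated.
#4: dominated by #6 (fuel 16≤40, time 3.8≤5.7, tolls 16≤36).
#5: dominated by #6 (fuel 16≤109, time 3.8≤5.7, tolls 16≤26).
#6: not dominated (best fuel).
#7: dominated by #6 (fuel 16≤70, time 3.8≤7.6, tolls 16≤20).
#8: not dominated (best tolls).

#3, #6, #8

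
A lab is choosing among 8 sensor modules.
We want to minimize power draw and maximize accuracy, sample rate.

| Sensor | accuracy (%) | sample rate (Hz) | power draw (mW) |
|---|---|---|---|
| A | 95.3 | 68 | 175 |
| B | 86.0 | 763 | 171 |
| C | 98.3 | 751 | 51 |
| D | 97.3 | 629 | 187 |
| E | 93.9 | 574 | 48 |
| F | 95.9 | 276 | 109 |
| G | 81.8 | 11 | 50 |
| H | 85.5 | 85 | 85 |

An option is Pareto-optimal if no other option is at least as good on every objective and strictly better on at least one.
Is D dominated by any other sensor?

Yes

C vs D: accuracy 98.3≥97.3, sample rate 751≥629, power draw 51≤187 — C is at least as good on every objective and strictly better on at least one, so C dominates D.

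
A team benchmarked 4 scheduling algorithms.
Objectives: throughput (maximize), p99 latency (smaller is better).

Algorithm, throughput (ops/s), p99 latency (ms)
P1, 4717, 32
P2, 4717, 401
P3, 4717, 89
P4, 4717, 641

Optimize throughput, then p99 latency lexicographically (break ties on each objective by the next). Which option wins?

First maximize throughput: best is 4717, kept {P1, P2, P3, P4}.
Then minimize p99 latency: best is 32, kept {P1}.

P1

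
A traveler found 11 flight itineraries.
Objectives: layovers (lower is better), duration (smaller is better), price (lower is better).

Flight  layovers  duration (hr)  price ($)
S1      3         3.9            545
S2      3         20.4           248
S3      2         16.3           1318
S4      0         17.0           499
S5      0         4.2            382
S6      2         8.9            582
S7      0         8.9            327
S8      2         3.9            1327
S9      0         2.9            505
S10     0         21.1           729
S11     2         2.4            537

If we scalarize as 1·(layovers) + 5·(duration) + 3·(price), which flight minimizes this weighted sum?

S2

S1: 1·3 + 5·3.9 + 3·545 = 1657.5
S2: 1·3 + 5·20.4 + 3·248 = 849.0
S3: 1·2 + 5·16.3 + 3·1318 = 4037.5
S4: 1·0 + 5·17.0 + 3·499 = 1582.0
S5: 1·0 + 5·4.2 + 3·382 = 1167.0
S6: 1·2 + 5·8.9 + 3·582 = 1792.5
S7: 1·0 + 5·8.9 + 3·327 = 1025.5
S8: 1·2 + 5·3.9 + 3·1327 = 4002.5
S9: 1·0 + 5·2.9 + 3·505 = 1529.5
S10: 1·0 + 5·21.1 + 3·729 = 2292.5
S11: 1·2 + 5·2.4 + 3·537 = 1625.0
Lowest: S2 at 849.0.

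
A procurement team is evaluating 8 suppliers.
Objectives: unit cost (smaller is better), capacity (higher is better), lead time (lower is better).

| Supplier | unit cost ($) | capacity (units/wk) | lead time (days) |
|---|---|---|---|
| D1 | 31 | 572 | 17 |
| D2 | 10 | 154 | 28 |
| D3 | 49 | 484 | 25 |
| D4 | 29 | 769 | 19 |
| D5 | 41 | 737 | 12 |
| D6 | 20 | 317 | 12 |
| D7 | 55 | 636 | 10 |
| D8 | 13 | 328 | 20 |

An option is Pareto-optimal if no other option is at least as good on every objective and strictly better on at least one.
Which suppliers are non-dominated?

D1, D2, D4, D5, D6, D7, D8

D1: not dominated.
D2: not dominated (best unit cost).
D3: dominated by D1 (unit cost 31≤49, capacity 572≥484, lead time 17≤25).
D4: not dominated (best capacity).
D5: not dominated.
D6: not dominated.
D7: not dominated (best lead time).
D8: not dominated.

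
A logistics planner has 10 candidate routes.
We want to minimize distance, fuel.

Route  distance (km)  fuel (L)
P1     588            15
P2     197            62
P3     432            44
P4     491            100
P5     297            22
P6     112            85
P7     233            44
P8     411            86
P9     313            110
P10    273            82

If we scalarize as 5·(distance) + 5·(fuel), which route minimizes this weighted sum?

P1: 5·588 + 5·15 = 3015
P2: 5·197 + 5·62 = 1295
P3: 5·432 + 5·44 = 2380
P4: 5·491 + 5·100 = 2955
P5: 5·297 + 5·22 = 1595
P6: 5·112 + 5·85 = 985
P7: 5·233 + 5·44 = 1385
P8: 5·411 + 5·86 = 2485
P9: 5·313 + 5·110 = 2115
P10: 5·273 + 5·82 = 1775
Lowest: P6 at 985.

P6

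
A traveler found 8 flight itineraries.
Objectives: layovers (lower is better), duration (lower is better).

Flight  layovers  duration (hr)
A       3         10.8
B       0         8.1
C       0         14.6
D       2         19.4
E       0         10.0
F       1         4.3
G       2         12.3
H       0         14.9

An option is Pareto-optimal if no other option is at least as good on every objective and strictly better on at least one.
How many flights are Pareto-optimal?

A: dominated by B (layovers 0≤3, duration 8.1≤10.8).
B: not dominated.
C: dominated by B (layovers 0≤0, duration 8.1≤14.6).
D: dominated by B (layovers 0≤2, duration 8.1≤19.4).
E: dominated by B (layovers 0≤0, duration 8.1≤10.0).
F: not dominated (best duration).
G: dominated by B (layovers 0≤2, duration 8.1≤12.3).
H: dominated by B (layovers 0≤0, duration 8.1≤14.9).
Pareto-optimal: B, F → 2.

2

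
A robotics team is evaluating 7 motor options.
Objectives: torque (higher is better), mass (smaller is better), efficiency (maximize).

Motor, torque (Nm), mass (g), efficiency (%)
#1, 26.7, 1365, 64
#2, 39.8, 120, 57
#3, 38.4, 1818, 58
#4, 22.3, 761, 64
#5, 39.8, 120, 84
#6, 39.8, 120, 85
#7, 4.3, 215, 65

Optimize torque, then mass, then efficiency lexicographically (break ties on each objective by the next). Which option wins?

First maximize torque: best is 39.8, kept {#2, #5, #6}.
Then minimize mass: best is 120, kept {#2, #5, #6}.
Then maximize efficiency: best is 85, kept {#6}.

#6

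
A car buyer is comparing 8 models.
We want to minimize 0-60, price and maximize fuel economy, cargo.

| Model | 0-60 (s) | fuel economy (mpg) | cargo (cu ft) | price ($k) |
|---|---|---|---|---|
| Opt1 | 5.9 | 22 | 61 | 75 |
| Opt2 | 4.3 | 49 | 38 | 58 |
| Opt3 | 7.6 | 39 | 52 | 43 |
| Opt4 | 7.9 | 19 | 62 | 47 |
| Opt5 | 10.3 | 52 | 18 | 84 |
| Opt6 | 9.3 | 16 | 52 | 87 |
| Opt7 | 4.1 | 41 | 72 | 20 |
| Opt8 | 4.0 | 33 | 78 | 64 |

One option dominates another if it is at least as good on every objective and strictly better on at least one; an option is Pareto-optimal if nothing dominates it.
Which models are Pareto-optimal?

Opt1: dominated by Opt7 (0-60 4.1≤5.9, fuel economy 41≥22, cargo 72≥61, price 20≤75).
Opt2: not dominated.
Opt3: dominated by Opt7 (0-60 4.1≤7.6, fuel economy 41≥39, cargo 72≥52, price 20≤43).
Opt4: dominated by Opt7 (0-60 4.1≤7.9, fuel economy 41≥19, cargo 72≥62, price 20≤47).
Opt5: not dominated (best fuel economy).
Opt6: dominated by Opt1 (0-60 5.9≤9.3, fuel economy 22≥16, cargo 61≥52, price 75≤87).
Opt7: not dominated (best price).
Opt8: not dominated (best 0-60).

Opt2, Opt5, Opt7, Opt8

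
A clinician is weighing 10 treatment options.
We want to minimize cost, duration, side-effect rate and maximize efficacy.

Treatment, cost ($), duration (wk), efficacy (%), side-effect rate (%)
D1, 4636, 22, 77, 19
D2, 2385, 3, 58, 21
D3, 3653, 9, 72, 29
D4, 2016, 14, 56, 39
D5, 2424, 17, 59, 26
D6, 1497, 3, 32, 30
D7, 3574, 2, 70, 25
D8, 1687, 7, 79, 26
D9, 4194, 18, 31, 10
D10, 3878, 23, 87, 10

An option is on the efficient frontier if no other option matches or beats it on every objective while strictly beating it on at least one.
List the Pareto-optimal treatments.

D1: not dominated.
D2: not dominated.
D3: dominated by D8 (cost 1687≤3653, duration 7≤9, efficacy 79≥72, side-effect rate 26≤29).
D4: dominated by D8 (cost 1687≤2016, duration 7≤14, efficacy 79≥56, side-effect rate 26≤39).
D5: dominated by D8 (cost 1687≤2424, duration 7≤17, efficacy 79≥59, side-effect rate 26≤26).
D6: not dominated (best cost).
D7: not dominated (best duration).
D8: not dominated.
D9: not dominated.
D10: not dominated (best efficacy).

D1, D2, D6, D7, D8, D9, D10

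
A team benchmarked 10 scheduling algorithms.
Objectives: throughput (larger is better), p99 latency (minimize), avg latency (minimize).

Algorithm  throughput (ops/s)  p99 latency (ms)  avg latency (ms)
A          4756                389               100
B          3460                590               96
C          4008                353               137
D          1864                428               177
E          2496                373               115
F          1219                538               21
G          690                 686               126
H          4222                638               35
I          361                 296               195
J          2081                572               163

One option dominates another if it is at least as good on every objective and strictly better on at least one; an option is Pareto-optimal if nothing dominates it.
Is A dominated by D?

No

D vs A: D is worse on throughput (1864 vs 4756), so it does not dominate A.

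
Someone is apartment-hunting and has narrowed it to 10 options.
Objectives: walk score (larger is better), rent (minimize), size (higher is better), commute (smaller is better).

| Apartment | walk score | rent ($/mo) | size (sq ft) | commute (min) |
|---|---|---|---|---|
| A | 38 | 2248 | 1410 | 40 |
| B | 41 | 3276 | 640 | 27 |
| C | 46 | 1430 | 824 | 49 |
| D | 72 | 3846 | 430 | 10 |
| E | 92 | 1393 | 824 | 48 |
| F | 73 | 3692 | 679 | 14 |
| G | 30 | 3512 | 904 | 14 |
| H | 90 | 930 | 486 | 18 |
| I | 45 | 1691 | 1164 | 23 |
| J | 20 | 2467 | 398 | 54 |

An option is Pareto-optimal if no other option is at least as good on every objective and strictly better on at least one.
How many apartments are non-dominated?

A: not dominated (best size).
B: dominated by I (walk score 45≥41, rent 1691≤3276, size 1164≥640, commute 23≤27).
C: dominated by E (walk score 92≥46, rent 1393≤1430, size 824≥824, commute 48≤49).
D: not dominated (best commute).
E: not dominated (best walk score).
F: not dominated.
G: not dominated.
H: not dominated (best rent).
I: not dominated.
J: dominated by A (walk score 38≥20, rent 2248≤2467, size 1410≥398, commute 40≤54).
Pareto-optimal: A, D, E, F, G, H, I → 7.

7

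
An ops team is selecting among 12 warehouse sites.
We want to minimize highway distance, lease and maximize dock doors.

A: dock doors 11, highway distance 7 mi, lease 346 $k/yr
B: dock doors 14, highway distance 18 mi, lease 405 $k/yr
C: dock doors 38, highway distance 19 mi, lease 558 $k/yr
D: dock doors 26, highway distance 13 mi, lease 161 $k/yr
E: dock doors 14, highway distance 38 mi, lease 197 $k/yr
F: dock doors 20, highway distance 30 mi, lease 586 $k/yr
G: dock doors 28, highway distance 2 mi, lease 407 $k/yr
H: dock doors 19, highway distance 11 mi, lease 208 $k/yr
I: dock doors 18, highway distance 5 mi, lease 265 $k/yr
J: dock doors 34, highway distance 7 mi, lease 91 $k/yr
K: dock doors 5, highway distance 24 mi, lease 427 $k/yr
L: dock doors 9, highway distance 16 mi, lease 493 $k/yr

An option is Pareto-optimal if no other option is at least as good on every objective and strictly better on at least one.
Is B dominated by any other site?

D vs B: dock doors 26≥14, highway distance 13≤18, lease 161≤405 — D is at least as good on every objective and strictly better on at least one, so D dominates B.

Yes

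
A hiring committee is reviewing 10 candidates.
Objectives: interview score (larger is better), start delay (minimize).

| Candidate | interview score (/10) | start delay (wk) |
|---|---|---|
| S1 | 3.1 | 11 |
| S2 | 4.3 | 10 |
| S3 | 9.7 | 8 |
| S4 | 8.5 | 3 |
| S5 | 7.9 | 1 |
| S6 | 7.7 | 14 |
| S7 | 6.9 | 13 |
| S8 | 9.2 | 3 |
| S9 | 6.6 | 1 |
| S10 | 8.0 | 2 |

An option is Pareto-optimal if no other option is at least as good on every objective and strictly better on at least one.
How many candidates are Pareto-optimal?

4

S1: dominated by S2 (interview score 4.3≥3.1, start delay 10≤11).
S2: dominated by S3 (interview score 9.7≥4.3, start delay 8≤10).
S3: not dominated (best interview score).
S4: dominated by S8 (interview score 9.2≥8.5, start delay 3≤3).
S5: not dominated.
S6: dominated by S3 (interview score 9.7≥7.7, start delay 8≤14).
S7: dominated by S3 (interview score 9.7≥6.9, start delay 8≤13).
S8: not dominated.
S9: dominated by S5 (interview score 7.9≥6.6, start delay 1≤1).
S10: not dominated.
Pareto-optimal: S3, S5, S8, S10 → 4.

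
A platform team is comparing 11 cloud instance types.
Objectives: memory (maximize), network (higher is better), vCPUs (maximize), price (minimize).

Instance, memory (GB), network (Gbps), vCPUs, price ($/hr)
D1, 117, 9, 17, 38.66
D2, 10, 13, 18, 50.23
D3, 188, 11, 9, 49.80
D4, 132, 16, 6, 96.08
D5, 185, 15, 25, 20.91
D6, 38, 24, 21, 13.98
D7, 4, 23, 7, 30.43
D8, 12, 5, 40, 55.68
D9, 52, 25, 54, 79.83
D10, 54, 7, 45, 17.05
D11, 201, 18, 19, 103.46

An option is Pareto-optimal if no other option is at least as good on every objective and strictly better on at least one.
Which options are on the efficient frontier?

D1: dominated by D5 (memory 185≥117, network 15≥9, vCPUs 25≥17, price 20.91≤38.66).
D2: dominated by D5 (memory 185≥10, network 15≥13, vCPUs 25≥18, price 20.91≤50.23).
D3: not dominated.
D4: not dominated.
D5: not dominated.
D6: not dominated (best price).
D7: dominated by D6 (memory 38≥4, network 24≥23, vCPUs 21≥7, price 13.98≤30.43).
D8: dominated by D10 (memory 54≥12, network 7≥5, vCPUs 45≥40, price 17.05≤55.68).
D9: not dominated (best network).
D10: not dominated.
D11: not dominated (best memory).

D3, D4, D5, D6, D9, D10, D11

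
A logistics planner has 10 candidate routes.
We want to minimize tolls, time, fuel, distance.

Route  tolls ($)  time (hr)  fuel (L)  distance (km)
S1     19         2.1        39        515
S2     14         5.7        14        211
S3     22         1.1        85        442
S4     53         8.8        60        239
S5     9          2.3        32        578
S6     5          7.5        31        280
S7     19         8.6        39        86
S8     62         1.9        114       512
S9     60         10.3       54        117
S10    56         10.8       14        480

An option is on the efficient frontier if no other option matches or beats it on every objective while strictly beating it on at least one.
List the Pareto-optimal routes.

S1, S2, S3, S5, S6, S7

S1: not dominated.
S2: not dominated.
S3: not dominated (best time).
S4: dominated by S2 (tolls 14≤53, time 5.7≤8.8, fuel 14≤60, distance 211≤239).
S5: not dominated.
S6: not dominated (best tolls).
S7: not dominated (best distance).
S8: dominated by S3 (tolls 22≤62, time 1.1≤1.9, fuel 85≤114, distance 442≤512).
S9: dominated by S7 (tolls 19≤60, time 8.6≤10.3, fuel 39≤54, distance 86≤117).
S10: dominated by S2 (tolls 14≤56, time 5.7≤10.8, fuel 14≤14, distance 211≤480).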